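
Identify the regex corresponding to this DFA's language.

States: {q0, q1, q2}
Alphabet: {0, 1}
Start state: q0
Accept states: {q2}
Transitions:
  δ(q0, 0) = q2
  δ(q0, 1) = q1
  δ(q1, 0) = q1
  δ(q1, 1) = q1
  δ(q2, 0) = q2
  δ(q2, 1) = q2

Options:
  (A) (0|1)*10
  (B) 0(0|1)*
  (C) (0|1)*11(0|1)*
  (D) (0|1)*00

Check each option against the DFA on short strings; one disagreement eliminates an option:
  (A) (0|1)*10: on '0' the DFA goes q0 → q2 and accepts (q2 ∈ Accept), but the regex does not match it → eliminate
  (B) 0(0|1)*: agrees with the DFA on every string of length ≤ 6
  (C) (0|1)*11(0|1)*: on '0' the DFA goes q0 → q2 and accepts (q2 ∈ Accept), but the regex does not match it → eliminate
  (D) (0|1)*00: on '0' the DFA goes q0 → q2 and accepts (q2 ∈ Accept), but the regex does not match it → eliminate
Only (B) is consistent with the DFA.
(B) 0(0|1)*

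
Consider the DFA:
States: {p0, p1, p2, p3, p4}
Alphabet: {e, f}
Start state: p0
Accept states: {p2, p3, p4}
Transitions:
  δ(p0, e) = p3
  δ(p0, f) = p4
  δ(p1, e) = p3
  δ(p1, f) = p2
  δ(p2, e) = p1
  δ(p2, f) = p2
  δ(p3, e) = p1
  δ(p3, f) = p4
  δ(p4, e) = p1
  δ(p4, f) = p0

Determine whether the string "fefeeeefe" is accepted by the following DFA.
Processing string "fefeeeefe":
  p0 --f--> p4
  p4 --e--> p1
  p1 --f--> p2
  p2 --e--> p1
  p1 --e--> p3
  p3 --e--> p1
  p1 --e--> p3
  p3 --f--> p4
  p4 --e--> p1
Final state: p1
Accept states: {p2, p3, p4}
No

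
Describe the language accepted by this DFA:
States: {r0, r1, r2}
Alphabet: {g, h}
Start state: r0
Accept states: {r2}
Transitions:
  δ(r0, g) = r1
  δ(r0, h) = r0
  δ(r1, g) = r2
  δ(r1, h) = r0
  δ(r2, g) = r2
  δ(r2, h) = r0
Testing a few strings:
  'ghhh' → reject
  'h' → reject
  'gggg' → accept
  'gghg' → reject
State roles: r0=last symbol not g; r1=one trailing g; r2=two trailing g's
All strings over {g,h} ending with gg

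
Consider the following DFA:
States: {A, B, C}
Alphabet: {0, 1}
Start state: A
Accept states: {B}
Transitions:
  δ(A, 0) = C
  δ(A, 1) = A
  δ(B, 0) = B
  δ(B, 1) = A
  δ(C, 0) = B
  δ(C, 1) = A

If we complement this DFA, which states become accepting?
Complement accept states = All states \ Original accept states
= {A, B, C} \ {B}
{A, C}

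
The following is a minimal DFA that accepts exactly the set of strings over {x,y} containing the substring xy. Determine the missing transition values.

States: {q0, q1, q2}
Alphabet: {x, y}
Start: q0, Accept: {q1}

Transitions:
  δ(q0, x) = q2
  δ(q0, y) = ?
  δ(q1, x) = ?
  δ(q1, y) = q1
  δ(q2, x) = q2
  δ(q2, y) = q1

From the language and accept set, identify what each state tracks — q0: no x seen yet; q1: substring xy seen; q2: seen a x, waiting for y.
Each missing δ(q, a) is the state matching the new tracked value after reading a.
δ(q0, y) = q0; δ(q1, x) = q1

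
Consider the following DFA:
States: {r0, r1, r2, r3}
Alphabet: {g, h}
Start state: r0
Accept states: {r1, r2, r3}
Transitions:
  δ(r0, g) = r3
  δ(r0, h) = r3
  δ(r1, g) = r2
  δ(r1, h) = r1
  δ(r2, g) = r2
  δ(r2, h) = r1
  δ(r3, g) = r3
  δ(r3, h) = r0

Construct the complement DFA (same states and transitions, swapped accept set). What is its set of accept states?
Complement accept states = All states \ Original accept states
= {r0, r1, r2, r3} \ {r1, r2, r3}
{r0}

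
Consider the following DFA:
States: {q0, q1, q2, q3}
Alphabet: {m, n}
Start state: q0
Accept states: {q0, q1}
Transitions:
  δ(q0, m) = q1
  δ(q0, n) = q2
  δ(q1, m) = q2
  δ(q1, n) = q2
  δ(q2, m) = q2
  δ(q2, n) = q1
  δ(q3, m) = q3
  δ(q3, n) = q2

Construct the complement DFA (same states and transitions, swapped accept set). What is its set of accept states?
Complement accept states = All states \ Original accept states
= {q0, q1, q2, q3} \ {q0, q1}
{q2, q3}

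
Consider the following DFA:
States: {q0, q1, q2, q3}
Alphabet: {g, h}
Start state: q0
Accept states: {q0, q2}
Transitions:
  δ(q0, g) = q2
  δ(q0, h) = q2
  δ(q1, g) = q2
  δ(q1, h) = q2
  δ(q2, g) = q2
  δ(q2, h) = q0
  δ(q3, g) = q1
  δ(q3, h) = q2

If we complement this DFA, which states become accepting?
Complement accept states = All states \ Original accept states
= {q0, q1, q2, q3} \ {q0, q2}
{q1, q3}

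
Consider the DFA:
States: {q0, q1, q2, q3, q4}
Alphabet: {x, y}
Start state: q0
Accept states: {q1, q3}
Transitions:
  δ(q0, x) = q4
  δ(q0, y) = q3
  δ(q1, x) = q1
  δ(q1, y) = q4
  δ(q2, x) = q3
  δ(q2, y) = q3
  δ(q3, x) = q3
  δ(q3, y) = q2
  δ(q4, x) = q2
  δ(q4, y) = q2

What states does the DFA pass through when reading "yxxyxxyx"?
read 'y': q0 → q3
  read 'x': q3 → q3
  read 'x': q3 → q3
  read 'y': q3 → q2
  read 'x': q2 → q3
  read 'x': q3 → q3
  read 'y': q3 → q2
  read 'x': q2 → q3
q0 -> q3 -> q3 -> q3 -> q2 -> q3 -> q3 -> q2 -> q3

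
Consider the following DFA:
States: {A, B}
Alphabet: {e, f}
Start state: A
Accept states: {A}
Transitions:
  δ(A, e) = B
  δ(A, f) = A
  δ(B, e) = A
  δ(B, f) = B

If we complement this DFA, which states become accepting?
Complement accept states = All states \ Original accept states
= {A, B} \ {A}
{B}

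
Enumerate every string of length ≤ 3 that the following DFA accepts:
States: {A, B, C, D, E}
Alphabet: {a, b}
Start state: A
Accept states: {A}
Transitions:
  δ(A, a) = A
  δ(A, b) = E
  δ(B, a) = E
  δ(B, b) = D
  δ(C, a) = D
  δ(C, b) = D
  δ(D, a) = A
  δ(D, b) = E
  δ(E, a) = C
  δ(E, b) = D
ε, a, aa, aaa, bba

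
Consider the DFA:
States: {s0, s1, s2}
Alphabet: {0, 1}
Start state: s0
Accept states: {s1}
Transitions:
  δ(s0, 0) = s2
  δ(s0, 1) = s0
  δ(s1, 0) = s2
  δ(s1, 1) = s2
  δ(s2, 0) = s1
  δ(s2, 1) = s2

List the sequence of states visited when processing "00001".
read '0': s0 → s2
  read '0': s2 → s1
  read '0': s1 → s2
  read '0': s2 → s1
  read '1': s1 → s2
s0 -> s2 -> s1 -> s2 -> s1 -> s2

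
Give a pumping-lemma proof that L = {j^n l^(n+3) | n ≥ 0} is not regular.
Assume L is regular with pumping length p. Idea: pumping the j-block breaks the fixed offset of 3.
Choose s = j^p l^(p+3) ∈ L. By the pumping lemma, s = xyz with |xy| ≤ p, |y| > 0, so y = j^k with k ≥ 1. Then xy²z = j^(p+k) l^(p+3). For this to be in L we would need p+3 = (p+k)+3, i.e. k = 0, contradicting k ≥ 1. So xy²z ∉ L.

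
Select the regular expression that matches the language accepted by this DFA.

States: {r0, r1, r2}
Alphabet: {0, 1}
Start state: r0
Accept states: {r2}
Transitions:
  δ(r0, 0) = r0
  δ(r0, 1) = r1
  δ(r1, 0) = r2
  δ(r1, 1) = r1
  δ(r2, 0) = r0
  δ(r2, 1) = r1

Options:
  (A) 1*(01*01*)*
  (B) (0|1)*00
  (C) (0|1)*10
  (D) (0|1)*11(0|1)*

Check each option against the DFA on short strings; one disagreement eliminates an option:
  (A) 1*(01*01*)*: on ε the DFA stays in r0 and rejects (r0 ∉ Accept), but the regex matches it → eliminate
  (B) (0|1)*00: on '00' the DFA goes r0 → r0 → r0 and rejects (r0 ∉ Accept), but the regex matches it → eliminate
  (C) (0|1)*10: agrees with the DFA on every string of length ≤ 6
  (D) (0|1)*11(0|1)*: on '10' the DFA goes r0 → r1 → r2 and accepts (r2 ∈ Accept), but the regex does not match it → eliminate
Only (C) is consistent with the DFA.
(C) (0|1)*10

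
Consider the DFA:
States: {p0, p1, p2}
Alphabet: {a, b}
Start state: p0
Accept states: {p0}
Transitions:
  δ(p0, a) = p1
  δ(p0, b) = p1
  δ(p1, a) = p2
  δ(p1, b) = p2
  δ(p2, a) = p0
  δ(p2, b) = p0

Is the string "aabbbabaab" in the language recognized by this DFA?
Processing string "aabbbabaab":
  p0 --a--> p1
  p1 --a--> p2
  p2 --b--> p0
  p0 --b--> p1
  p1 --b--> p2
  p2 --a--> p0
  p0 --b--> p1
  p1 --a--> p2
  p2 --a--> p0
  p0 --b--> p1
Final state: p1
Accept states: {p0}
No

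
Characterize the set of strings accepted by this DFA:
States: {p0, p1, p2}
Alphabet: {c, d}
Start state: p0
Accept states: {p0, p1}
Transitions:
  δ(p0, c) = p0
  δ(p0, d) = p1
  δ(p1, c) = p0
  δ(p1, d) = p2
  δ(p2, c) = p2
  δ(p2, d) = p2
Testing a few strings:
  'd' → accept
  'c' → accept
  'ccd' → accept
  'dcdc' → accept
State roles: p0=last symbol not d (ok); p1=last symbol d (ok); p2=saw dd (dead)
All strings over {c,d} with no two consecutive d's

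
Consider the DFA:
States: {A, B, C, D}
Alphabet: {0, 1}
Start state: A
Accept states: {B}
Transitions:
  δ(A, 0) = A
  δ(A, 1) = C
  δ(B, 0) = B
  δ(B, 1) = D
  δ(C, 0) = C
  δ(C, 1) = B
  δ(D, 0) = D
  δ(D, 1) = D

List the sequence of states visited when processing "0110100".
read '0': A → A
  read '1': A → C
  read '1': C → B
  read '0': B → B
  read '1': B → D
  read '0': D → D
  read '0': D → D
A -> A -> C -> B -> B -> D -> D -> D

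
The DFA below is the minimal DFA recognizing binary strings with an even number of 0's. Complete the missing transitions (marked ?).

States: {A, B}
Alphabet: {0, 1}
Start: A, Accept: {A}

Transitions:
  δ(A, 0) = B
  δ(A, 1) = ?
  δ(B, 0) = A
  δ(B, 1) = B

From the language and accept set, identify what each state tracks — A: even number of 0's so far; B: odd number of 0's so far.
Each missing δ(q, a) is the state matching the new tracked value after reading a.
δ(A, 1) = A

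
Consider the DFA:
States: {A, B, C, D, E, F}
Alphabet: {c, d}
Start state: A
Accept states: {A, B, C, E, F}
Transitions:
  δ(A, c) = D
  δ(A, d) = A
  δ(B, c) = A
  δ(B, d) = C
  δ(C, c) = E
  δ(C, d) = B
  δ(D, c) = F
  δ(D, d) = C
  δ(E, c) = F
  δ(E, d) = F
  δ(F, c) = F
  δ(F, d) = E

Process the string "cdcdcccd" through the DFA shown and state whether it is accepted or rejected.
Processing string "cdcdcccd":
  A --c--> D
  D --d--> C
  C --c--> E
  E --d--> F
  F --c--> F
  F --c--> F
  F --c--> F
  F --d--> E
Final state: E
Accept states: {A, B, C, E, F}
Yes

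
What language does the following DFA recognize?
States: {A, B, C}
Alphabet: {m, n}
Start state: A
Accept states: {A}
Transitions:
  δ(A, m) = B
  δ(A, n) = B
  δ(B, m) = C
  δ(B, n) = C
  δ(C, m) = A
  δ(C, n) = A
Testing a few strings:
  'nnmm' → reject
  'nmnn' → reject
  'nnn' → accept
  'nnmn' → reject
State roles: A=length ≡ 0 (mod 3); B=length ≡ 1 (mod 3); C=length ≡ 2 (mod 3)
All strings over {m,n} whose length is a multiple of 3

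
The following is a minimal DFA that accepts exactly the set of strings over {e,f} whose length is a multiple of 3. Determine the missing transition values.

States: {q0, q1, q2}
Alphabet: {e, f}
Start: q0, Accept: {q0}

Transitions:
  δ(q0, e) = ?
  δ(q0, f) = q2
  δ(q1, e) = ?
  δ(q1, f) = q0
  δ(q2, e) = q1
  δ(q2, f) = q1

From the language and accept set, identify what each state tracks — q0: length ≡ 0 (mod 3); q1: length ≡ 2 (mod 3); q2: length ≡ 1 (mod 3).
Each missing δ(q, a) is the state matching the new tracked value after reading a.
δ(q0, e) = q2; δ(q1, e) = q0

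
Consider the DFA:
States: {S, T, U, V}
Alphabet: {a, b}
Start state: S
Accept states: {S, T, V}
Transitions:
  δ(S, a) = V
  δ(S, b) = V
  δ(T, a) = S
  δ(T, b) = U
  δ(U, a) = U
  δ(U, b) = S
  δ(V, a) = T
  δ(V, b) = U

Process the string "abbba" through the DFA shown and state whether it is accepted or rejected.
Processing string "abbba":
  S --a--> V
  V --b--> U
  U --b--> S
  S --b--> V
  V --a--> T
Final state: T
Accept states: {S, T, V}
Yes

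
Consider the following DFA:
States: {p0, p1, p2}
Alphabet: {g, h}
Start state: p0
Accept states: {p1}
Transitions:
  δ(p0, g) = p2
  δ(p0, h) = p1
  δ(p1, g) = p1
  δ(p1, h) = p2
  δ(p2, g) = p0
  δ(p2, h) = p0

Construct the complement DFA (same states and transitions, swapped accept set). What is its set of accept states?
Complement accept states = All states \ Original accept states
= {p0, p1, p2} \ {p1}
{p0, p2}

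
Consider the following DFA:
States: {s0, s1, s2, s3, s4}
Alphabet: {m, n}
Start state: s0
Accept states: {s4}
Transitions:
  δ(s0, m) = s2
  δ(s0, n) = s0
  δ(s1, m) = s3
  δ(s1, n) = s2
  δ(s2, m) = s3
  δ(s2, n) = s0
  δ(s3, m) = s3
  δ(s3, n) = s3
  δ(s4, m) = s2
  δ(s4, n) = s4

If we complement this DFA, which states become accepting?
Complement accept states = All states \ Original accept states
= {s0, s1, s2, s3, s4} \ {s4}
{s0, s1, s2, s3}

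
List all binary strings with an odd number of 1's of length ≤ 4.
1, 01, 10, 001, 010, 100, 111, 0001, 0010, 0100, 0111, 1000, 1011, 1101, 1110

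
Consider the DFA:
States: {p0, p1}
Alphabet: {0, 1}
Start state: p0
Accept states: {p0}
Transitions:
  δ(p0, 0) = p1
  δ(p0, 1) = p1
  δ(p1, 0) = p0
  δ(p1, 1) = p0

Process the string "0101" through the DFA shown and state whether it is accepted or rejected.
Processing string "0101":
  p0 --0--> p1
  p1 --1--> p0
  p0 --0--> p1
  p1 --1--> p0
Final state: p0
Accept states: {p0}
Yes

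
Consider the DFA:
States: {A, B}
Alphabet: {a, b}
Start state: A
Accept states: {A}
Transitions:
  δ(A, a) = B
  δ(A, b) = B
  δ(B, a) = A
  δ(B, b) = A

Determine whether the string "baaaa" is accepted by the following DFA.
Processing string "baaaa":
  A --b--> B
  B --a--> A
  A --a--> B
  B --a--> A
  A --a--> B
Final state: B
Accept states: {A}
No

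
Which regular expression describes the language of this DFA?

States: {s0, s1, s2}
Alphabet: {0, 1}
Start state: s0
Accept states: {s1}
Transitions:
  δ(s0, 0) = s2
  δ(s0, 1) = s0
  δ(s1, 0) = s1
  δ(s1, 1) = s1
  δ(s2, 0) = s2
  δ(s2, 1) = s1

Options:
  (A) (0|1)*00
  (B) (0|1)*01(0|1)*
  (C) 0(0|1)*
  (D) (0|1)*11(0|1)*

Check each option against the DFA on short strings; one disagreement eliminates an option:
  (A) (0|1)*00: on '00' the DFA goes s0 → s2 → s2 and rejects (s2 ∉ Accept), but the regex matches it → eliminate
  (B) (0|1)*01(0|1)*: agrees with the DFA on every string of length ≤ 6
  (C) 0(0|1)*: on '0' the DFA goes s0 → s2 and rejects (s2 ∉ Accept), but the regex matches it → eliminate
  (D) (0|1)*11(0|1)*: on '01' the DFA goes s0 → s2 → s1 and accepts (s1 ∈ Accept), but the regex does not match it → eliminate
Only (B) is consistent with the DFA.
(B) (0|1)*01(0|1)*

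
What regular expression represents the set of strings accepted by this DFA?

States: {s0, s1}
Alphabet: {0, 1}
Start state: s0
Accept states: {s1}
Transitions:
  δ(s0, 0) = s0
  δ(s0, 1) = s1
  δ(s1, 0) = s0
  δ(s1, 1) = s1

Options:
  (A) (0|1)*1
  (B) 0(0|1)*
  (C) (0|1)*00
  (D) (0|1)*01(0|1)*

Check each option against the DFA on short strings; one disagreement eliminates an option:
  (A) (0|1)*1: agrees with the DFA on every string of length ≤ 6
  (B) 0(0|1)*: on '0' the DFA goes s0 → s0 and rejects (s0 ∉ Accept), but the regex matches it → eliminate
  (C) (0|1)*00: on '1' the DFA goes s0 → s1 and accepts (s1 ∈ Accept), but the regex does not match it → eliminate
  (D) (0|1)*01(0|1)*: on '1' the DFA goes s0 → s1 and accepts (s1 ∈ Accept), but the regex does not match it → eliminate
Only (A) is consistent with the DFA.
(A) (0|1)*1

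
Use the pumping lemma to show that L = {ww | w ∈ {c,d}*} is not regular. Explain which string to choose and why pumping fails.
Assume L is regular with pumping length p. Idea: pumping the leading c-block breaks the equality of the two halves.
Choose s = c^p d c^p d ∈ L (with w = c^p d). |s| = 2p+2 ≥ p. By the pumping lemma, s = xyz with |xy| ≤ p, |y| > 0, so y = c^k with k ≥ 1, in the first c-block. Then xy²z = c^(p+k) d c^p d, of length 2p+2+k. If k is odd this length is odd, so it cannot be of the form ww. If k is even, each half has length p+1+k/2 ≤ p+k, so the first half lies entirely inside the leading c-block and contains no d, while the second half ends in d; the halves differ. Either way xy²z ∉ L.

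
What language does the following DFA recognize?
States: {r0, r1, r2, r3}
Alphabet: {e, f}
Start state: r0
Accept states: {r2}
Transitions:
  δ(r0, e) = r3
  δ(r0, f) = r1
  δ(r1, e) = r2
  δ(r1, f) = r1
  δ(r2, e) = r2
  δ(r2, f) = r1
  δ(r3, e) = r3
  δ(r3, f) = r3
Testing a few strings:
  'f' → reject
  'eef' → reject
  'fe' → accept
  'e' → reject
State roles: r0=no input read; r1=started with f, last symbol f; r2=started with f, last symbol e; r3=started with e (dead)
All strings over {e,f} that start with f and end with e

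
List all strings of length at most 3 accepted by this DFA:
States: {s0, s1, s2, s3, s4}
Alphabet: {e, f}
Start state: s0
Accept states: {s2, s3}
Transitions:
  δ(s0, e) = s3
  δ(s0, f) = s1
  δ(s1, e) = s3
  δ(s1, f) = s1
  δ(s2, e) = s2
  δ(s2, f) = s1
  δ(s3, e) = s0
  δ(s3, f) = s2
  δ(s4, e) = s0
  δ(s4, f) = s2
e, ef, fe, eee, efe, fef, ffe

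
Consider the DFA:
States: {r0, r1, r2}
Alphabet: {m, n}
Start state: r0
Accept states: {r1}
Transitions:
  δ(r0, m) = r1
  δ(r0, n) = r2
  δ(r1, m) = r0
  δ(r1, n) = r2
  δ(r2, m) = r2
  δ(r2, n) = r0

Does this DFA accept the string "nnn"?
Processing string "nnn":
  r0 --n--> r2
  r2 --n--> r0
  r0 --n--> r2
Final state: r2
Accept states: {r1}
No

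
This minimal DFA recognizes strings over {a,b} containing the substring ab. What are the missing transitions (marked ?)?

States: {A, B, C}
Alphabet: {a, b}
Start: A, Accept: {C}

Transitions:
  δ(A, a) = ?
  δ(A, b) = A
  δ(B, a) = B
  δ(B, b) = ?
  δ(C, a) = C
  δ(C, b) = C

From the language and accept set, identify what each state tracks — A: no a seen yet; B: seen a a, waiting for b; C: substring ab seen.
Each missing δ(q, a) is the state matching the new tracked value after reading a.
δ(A, a) = B; δ(B, b) = C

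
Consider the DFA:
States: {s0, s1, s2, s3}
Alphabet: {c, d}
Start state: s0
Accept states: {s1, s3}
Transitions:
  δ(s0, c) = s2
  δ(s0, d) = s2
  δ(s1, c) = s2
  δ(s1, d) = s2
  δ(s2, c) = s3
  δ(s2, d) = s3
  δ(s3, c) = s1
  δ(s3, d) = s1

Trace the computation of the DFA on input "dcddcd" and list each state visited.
read 'd': s0 → s2
  read 'c': s2 → s3
  read 'd': s3 → s1
  read 'd': s1 → s2
  read 'c': s2 → s3
  read 'd': s3 → s1
s0 -> s2 -> s3 -> s1 -> s2 -> s3 -> s1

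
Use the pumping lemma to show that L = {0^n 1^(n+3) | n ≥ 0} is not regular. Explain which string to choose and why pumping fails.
Assume L is regular with pumping length p. Idea: pumping the 0-block breaks the fixed offset of 3.
Choose s = 0^p 1^(p+3) ∈ L. By the pumping lemma, s = xyz with |xy| ≤ p, |y| > 0, so y = 0^k with k ≥ 1. Then xy²z = 0^(p+k) 1^(p+3). For this to be in L we would need p+3 = (p+k)+3, i.e. k = 0, contradicting k ≥ 1. So xy²z ∉ L.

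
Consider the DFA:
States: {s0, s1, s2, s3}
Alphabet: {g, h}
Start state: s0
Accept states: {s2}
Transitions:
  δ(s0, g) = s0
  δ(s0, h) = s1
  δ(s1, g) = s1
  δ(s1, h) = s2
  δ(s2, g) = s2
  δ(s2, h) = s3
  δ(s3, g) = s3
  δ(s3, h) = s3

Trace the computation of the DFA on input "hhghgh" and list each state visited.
read 'h': s0 → s1
  read 'h': s1 → s2
  read 'g': s2 → s2
  read 'h': s2 → s3
  read 'g': s3 → s3
  read 'h': s3 → s3
s0 -> s1 -> s2 -> s2 -> s3 -> s3 -> s3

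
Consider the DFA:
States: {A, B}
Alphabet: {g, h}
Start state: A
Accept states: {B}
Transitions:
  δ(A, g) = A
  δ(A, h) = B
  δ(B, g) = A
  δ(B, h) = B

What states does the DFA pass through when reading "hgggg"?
read 'h': A → B
  read 'g': B → A
  read 'g': A → A
  read 'g': A → A
  read 'g': A → A
A -> B -> A -> A -> A -> A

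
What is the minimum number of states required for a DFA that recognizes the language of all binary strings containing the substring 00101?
By Myhill–Nerode, count the distinguishable equivalence classes: 6 classes — one per longest suffix of the input that is a prefix of '00101' (lengths 0 through 4), plus an absorbing 'already seen 00101' class.
6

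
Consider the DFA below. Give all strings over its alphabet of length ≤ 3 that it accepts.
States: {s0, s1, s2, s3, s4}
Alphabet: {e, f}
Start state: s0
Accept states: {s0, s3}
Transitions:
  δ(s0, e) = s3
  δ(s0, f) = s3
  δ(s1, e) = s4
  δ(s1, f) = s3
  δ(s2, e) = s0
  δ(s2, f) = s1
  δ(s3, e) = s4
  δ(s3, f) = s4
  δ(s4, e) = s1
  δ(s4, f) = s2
ε, e, f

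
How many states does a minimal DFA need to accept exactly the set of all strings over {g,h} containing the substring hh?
By Myhill–Nerode, count the distinguishable equivalence classes: three classes — no progress / one trailing h / hh seen.
3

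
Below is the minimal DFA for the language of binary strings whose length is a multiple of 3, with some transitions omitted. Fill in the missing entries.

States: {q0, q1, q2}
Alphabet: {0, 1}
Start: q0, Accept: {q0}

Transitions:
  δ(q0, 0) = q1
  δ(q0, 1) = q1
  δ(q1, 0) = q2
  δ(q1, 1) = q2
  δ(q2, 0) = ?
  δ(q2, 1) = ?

From the language and accept set, identify what each state tracks — q0: length ≡ 0 (mod 3); q1: length ≡ 1 (mod 3); q2: length ≡ 2 (mod 3).
Each missing δ(q, a) is the state matching the new tracked value after reading a.
δ(q2, 0) = q0; δ(q2, 1) = q0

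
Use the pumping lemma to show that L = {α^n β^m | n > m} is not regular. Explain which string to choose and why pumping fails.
Assume L is regular with pumping length p. Idea: pumping down the α-block drops the α-count to at most the β-count.
Choose s = α^(p+1) β^p ∈ L (|s| = 2p+1 ≥ p). By the pumping lemma, s = xyz with |xy| ≤ p, |y| > 0, so y = α^k with k ≥ 1. Take i = 0: xz = α^(p+1−k) β^p. Since k ≥ 1, p+1−k ≤ p, so the number of α's is no longer strictly greater than the number of β's, hence xz ∉ L.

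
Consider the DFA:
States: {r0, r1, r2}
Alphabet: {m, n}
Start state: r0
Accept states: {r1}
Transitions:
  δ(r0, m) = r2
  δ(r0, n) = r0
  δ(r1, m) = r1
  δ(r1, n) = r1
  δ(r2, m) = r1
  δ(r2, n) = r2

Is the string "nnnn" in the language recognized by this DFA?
Processing string "nnnn":
  r0 --n--> r0
  r0 --n--> r0
  r0 --n--> r0
  r0 --n--> r0
Final state: r0
Accept states: {r1}
No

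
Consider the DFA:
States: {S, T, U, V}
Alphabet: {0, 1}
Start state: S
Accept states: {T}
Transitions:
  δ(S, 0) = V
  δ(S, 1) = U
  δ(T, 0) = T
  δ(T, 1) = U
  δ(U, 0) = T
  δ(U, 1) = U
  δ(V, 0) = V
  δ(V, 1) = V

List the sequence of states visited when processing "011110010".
read '0': S → V
  read '1': V → V
  read '1': V → V
  read '1': V → V
  read '1': V → V
  read '0': V → V
  read '0': V → V
  read '1': V → V
  read '0': V → V
S -> V -> V -> V -> V -> V -> V -> V -> V -> V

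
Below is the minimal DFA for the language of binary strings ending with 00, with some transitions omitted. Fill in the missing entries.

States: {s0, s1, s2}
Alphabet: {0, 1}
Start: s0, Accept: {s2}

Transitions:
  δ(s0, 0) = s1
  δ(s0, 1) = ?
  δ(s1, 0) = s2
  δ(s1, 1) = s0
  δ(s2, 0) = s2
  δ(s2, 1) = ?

From the language and accept set, identify what each state tracks — s0: last symbol not 0; s1: one trailing 0; s2: two trailing 0's.
Each missing δ(q, a) is the state matching the new tracked value after reading a.
δ(s0, 1) = s0; δ(s2, 1) = s0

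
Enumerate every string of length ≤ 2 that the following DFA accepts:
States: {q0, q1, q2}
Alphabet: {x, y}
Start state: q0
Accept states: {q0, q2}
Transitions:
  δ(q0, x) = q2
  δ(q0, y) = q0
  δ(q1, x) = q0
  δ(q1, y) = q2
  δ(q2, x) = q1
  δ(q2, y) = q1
ε, x, y, yx, yy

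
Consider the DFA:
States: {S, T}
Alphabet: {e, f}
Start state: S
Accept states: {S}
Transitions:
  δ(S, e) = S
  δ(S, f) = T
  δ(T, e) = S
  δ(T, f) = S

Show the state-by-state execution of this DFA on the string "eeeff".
read 'e': S → S
  read 'e': S → S
  read 'e': S → S
  read 'f': S → T
  read 'f': T → S
S -> S -> S -> S -> T -> S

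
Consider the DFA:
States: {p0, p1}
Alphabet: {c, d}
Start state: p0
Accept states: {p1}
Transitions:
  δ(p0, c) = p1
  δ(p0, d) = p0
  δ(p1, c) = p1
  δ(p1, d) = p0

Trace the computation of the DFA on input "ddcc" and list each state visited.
read 'd': p0 → p0
  read 'd': p0 → p0
  read 'c': p0 → p1
  read 'c': p1 → p1
p0 -> p0 -> p0 -> p1 -> p1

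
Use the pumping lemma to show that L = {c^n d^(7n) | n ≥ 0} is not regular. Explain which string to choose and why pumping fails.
Assume L is regular with pumping length p. Idea: pumping the c-block breaks the 1:7 ratio.
Choose s = c^p d^(7p) (length 8p ≥ p). By the pumping lemma, s = xyz with |xy| ≤ p, |y| > 0, so y = c^k with k ≥ 1. Then xy²z = c^(p+k) d^(7p). For this to be in L we would need 7p = 7(p+k), i.e. 7k = 0, contradicting k ≥ 1. So xy²z ∉ L.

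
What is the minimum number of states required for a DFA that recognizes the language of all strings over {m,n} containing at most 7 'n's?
By Myhill–Nerode, count the distinguishable equivalence classes: 9 classes — having seen 0, 1, …, 7, or >7 copies of 'n'; counts 0 through 7 are accepting and >7 is dead.
9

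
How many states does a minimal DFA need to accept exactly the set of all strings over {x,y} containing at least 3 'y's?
By Myhill–Nerode, count the distinguishable equivalence classes: 4 classes — having seen 0, 1, 2, or ≥3 copies of 'y'; any two classes i < j (j ≤ 3) are distinguished by the string y^(3−j), which takes class j to 3 copies (accepted) but leaves class i below 3 (rejected).
4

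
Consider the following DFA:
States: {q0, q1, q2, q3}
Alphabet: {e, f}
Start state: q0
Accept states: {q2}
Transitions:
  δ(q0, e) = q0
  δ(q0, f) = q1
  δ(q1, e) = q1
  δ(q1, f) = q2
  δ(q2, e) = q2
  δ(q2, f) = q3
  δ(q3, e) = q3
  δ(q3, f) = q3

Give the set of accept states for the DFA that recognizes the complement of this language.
Complement accept states = All states \ Original accept states
= {q0, q1, q2, q3} \ {q2}
{q0, q1, q3}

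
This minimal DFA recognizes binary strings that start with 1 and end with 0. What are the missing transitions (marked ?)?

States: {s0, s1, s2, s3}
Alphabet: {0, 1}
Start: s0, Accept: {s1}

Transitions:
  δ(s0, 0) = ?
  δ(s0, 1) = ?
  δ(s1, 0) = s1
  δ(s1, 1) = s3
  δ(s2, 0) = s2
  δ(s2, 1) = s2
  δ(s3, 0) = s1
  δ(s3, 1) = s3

From the language and accept set, identify what each state tracks — s0: no input read; s1: started with 1, last symbol 0; s2: started with 0 (dead); s3: started with 1, last symbol 1.
Each missing δ(q, a) is the state matching the new tracked value after reading a.
δ(s0, 0) = s2; δ(s0, 1) = s3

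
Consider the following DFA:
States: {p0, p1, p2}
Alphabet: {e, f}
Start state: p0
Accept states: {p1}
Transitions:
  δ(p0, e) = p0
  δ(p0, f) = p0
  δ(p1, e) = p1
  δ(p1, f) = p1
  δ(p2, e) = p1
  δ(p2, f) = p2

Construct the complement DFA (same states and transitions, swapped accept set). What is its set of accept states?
Complement accept states = All states \ Original accept states
= {p0, p1, p2} \ {p1}
{p0, p2}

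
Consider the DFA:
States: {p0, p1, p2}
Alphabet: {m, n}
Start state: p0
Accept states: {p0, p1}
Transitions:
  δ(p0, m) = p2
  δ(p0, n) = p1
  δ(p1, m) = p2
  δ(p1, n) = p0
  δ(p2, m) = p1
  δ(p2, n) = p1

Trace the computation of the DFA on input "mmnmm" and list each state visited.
read 'm': p0 → p2
  read 'm': p2 → p1
  read 'n': p1 → p0
  read 'm': p0 → p2
  read 'm': p2 → p1
p0 -> p2 -> p1 -> p0 -> p2 -> p1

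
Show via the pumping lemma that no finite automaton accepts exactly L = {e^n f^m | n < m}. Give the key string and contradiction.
Assume L is regular with pumping length p. Idea: pumping up the e-block makes the e-count reach the f-count.
Choose s = e^p f^(p+1) ∈ L. By the pumping lemma, s = xyz with |xy| ≤ p, |y| > 0, so y = e^k with k ≥ 1. Then xy²z = e^(p+k) f^(p+1). Since p+k ≥ p+1, the number of e's is no longer strictly less than the number of f's, so xy²z ∉ L.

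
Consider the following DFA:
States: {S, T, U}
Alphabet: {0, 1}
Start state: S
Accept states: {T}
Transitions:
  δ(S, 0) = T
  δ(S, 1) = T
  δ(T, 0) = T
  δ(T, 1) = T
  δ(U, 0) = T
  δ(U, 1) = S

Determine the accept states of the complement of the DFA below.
Complement accept states = All states \ Original accept states
= {S, T, U} \ {T}
{S, U}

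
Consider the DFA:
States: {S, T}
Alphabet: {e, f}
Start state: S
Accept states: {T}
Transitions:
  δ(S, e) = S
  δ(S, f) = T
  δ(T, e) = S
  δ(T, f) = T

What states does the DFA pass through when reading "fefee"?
read 'f': S → T
  read 'e': T → S
  read 'f': S → T
  read 'e': T → S
  read 'e': S → S
S -> T -> S -> T -> S -> S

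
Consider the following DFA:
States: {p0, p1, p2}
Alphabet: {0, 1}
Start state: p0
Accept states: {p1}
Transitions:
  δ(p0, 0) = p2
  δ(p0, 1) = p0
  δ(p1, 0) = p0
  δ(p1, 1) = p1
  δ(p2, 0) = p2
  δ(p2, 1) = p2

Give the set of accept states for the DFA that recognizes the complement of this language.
Complement accept states = All states \ Original accept states
= {p0, p1, p2} \ {p1}
{p0, p2}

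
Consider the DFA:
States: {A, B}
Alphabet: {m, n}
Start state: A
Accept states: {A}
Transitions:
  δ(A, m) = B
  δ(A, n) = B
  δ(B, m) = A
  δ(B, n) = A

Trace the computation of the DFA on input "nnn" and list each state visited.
read 'n': A → B
  read 'n': B → A
  read 'n': A → B
A -> B -> A -> B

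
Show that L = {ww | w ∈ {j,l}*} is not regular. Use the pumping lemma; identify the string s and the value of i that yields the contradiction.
Assume L is regular with pumping length p. Idea: pumping the leading j-block breaks the equality of the two halves.
Choose s = j^p l j^p l ∈ L (with w = j^p l). |s| = 2p+2 ≥ p. By the pumping lemma, s = xyz with |xy| ≤ p, |y| > 0, so y = j^k with k ≥ 1, in the first j-block. Then xy²z = j^(p+k) l j^p l, of length 2p+2+k. If k is odd this length is odd, so it cannot be of the form ww. If k is even, each half has length p+1+k/2 ≤ p+k, so the first half lies entirely inside the leading j-block and contains no l, while the second half ends in l; the halves differ. Either way xy²z ∉ L.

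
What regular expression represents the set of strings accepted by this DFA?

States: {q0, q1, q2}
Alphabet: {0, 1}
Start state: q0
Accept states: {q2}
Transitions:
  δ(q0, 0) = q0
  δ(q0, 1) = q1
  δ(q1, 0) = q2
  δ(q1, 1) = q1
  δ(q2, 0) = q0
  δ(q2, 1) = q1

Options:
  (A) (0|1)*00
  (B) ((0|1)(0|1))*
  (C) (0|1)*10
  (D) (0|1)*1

Check each option against the DFA on short strings; one disagreement eliminates an option:
  (A) (0|1)*00: on '00' the DFA goes q0 → q0 → q0 and rejects (q0 ∉ Accept), but the regex matches it → eliminate
  (B) ((0|1)(0|1))*: on ε the DFA stays in q0 and rejects (q0 ∉ Accept), but the regex matches it → eliminate
  (C) (0|1)*10: agrees with the DFA on every string of length ≤ 6
  (D) (0|1)*1: on '1' the DFA goes q0 → q1 and rejects (q1 ∉ Accept), but the regex matches it → eliminate
Only (C) is consistent with the DFA.
(C) (0|1)*10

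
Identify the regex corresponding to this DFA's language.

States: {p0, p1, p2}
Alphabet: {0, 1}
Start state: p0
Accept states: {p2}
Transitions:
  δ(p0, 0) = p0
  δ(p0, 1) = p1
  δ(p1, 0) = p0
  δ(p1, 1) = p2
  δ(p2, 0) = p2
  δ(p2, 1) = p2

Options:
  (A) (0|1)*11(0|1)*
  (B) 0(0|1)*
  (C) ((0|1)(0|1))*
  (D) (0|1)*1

Check each option against the DFA on short strings; one disagreement eliminates an option:
  (A) (0|1)*11(0|1)*: agrees with the DFA on every string of length ≤ 6
  (B) 0(0|1)*: on '0' the DFA goes p0 → p0 and rejects (p0 ∉ Accept), but the regex matches it → eliminate
  (C) ((0|1)(0|1))*: on ε the DFA stays in p0 and rejects (p0 ∉ Accept), but the regex matches it → eliminate
  (D) (0|1)*1: on '1' the DFA goes p0 → p1 and rejects (p1 ∉ Accept), but the regex matches it → eliminate
Only (A) is consistent with the DFA.
(A) (0|1)*11(0|1)*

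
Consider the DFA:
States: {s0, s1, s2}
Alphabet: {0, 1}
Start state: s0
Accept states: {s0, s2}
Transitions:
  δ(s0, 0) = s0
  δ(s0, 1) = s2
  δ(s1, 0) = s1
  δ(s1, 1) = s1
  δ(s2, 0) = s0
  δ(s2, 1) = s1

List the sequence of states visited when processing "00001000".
read '0': s0 → s0
  read '0': s0 → s0
  read '0': s0 → s0
  read '0': s0 → s0
  read '1': s0 → s2
  read '0': s2 → s0
  read '0': s0 → s0
  read '0': s0 → s0
s0 -> s0 -> s0 -> s0 -> s0 -> s2 -> s0 -> s0 -> s0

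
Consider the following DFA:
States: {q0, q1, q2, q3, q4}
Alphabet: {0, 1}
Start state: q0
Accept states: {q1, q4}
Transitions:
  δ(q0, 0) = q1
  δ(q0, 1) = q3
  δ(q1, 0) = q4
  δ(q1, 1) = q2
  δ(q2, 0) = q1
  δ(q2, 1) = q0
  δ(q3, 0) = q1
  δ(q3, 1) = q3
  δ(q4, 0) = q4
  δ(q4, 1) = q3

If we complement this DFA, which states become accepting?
Complement accept states = All states \ Original accept states
= {q0, q1, q2, q3, q4} \ {q1, q4}
{q0, q2, q3}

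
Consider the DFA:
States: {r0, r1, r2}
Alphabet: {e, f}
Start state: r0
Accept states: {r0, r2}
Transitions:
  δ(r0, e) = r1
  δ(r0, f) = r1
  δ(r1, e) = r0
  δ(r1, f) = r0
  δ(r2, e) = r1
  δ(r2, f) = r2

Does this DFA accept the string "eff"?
Processing string "eff":
  r0 --e--> r1
  r1 --f--> r0
  r0 --f--> r1
Final state: r1
Accept states: {r0, r2}
No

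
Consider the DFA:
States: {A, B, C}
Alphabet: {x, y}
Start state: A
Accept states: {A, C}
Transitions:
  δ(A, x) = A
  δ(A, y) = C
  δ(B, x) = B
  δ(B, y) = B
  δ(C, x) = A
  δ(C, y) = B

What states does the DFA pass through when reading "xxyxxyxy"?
read 'x': A → A
  read 'x': A → A
  read 'y': A → C
  read 'x': C → A
  read 'x': A → A
  read 'y': A → C
  read 'x': C → A
  read 'y': A → C
A -> A -> A -> C -> A -> A -> C -> A -> C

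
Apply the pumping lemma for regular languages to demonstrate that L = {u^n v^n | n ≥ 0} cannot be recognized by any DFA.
Assume L is regular with pumping length p. Idea: pumping the u-block changes the count balance.
Choose s = u^p v^p (length 2p ≥ p). By the pumping lemma, s = xyz with |xy| ≤ p, |y| > 0. So y = u^k for some k > 0 (since xy is entirely within the u's). Pumping gives xy²z = u^(p+k) v^p, which is not in L since p+k ≠ p.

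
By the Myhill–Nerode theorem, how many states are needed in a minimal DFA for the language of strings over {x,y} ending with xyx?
By Myhill–Nerode, count the distinguishable equivalence classes: 4 classes — one per longest suffix of the input that is a prefix of 'xyx' (lengths 0 through 3); only the length-3 class is accepting.
4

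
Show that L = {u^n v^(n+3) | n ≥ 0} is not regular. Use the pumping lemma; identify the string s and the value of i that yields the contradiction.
Assume L is regular with pumping length p. Idea: pumping the u-block breaks the fixed offset of 3.
Choose s = u^p v^(p+3) ∈ L. By the pumping lemma, s = xyz with |xy| ≤ p, |y| > 0, so y = u^k with k ≥ 1. Then xy²z = u^(p+k) v^(p+3). For this to be in L we would need p+3 = (p+k)+3, i.e. k = 0, contradicting k ≥ 1. So xy²z ∉ L.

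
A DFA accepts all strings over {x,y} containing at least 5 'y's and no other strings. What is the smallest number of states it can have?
By Myhill–Nerode, count the distinguishable equivalence classes: 6 classes — having seen 0, 1, …, 4, or ≥5 copies of 'y'; any two classes i < j (j ≤ 5) are distinguished by the string y^(5−j), which takes class j to 5 copies (accepted) but leaves class i below 5 (rejected).
6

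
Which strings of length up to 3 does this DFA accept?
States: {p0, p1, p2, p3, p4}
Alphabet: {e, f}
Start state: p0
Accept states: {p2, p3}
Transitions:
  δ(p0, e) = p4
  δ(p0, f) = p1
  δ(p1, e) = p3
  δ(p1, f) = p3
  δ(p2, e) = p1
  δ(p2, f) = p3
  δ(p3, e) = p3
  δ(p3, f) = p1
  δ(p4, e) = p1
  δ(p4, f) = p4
fe, ff, eee, eef, fee, ffe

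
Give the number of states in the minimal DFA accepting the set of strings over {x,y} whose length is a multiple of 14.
By Myhill–Nerode, count the distinguishable equivalence classes: 14 classes — one per residue of the length mod 14; class i is distinguished from class j by any string of length (14 − i) mod 14.
14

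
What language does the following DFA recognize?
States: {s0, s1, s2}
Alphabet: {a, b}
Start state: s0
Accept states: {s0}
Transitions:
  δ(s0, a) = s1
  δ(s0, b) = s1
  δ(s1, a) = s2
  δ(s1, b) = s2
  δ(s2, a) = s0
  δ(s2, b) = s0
Testing a few strings:
  'bb' → reject
  'a' → reject
  'baab' → reject
  'bbb' → accept
State roles: s0=length ≡ 0 (mod 3); s1=length ≡ 1 (mod 3); s2=length ≡ 2 (mod 3)
All strings over {a,b} whose length is a multiple of 3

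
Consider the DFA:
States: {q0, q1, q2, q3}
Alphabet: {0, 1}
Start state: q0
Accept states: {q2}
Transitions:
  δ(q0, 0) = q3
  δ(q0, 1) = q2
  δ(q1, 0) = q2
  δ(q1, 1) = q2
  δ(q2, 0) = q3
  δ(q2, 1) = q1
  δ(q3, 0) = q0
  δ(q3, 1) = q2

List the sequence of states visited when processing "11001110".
read '1': q0 → q2
  read '1': q2 → q1
  read '0': q1 → q2
  read '0': q2 → q3
  read '1': q3 → q2
  read '1': q2 → q1
  read '1': q1 → q2
  read '0': q2 → q3
q0 -> q2 -> q1 -> q2 -> q3 -> q2 -> q1 -> q2 -> q3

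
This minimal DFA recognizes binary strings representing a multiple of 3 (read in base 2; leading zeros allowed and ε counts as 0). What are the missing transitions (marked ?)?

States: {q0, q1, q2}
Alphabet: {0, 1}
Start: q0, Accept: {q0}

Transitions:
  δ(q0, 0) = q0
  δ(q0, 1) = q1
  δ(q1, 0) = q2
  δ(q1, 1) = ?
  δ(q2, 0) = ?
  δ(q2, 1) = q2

From the language and accept set, identify what each state tracks — q0: value ≡ 0 (mod 3); q1: value ≡ 1 (mod 3); q2: value ≡ 2 (mod 3).
Each missing δ(q, a) is the state matching the new tracked value after reading a.
δ(q1, 1) = q0; δ(q2, 0) = q1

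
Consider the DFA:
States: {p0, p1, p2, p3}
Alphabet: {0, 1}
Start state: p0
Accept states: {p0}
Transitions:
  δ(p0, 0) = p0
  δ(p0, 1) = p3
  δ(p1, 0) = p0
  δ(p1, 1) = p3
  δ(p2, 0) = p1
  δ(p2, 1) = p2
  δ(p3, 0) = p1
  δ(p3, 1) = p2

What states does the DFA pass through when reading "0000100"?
read '0': p0 → p0
  read '0': p0 → p0
  read '0': p0 → p0
  read '0': p0 → p0
  read '1': p0 → p3
  read '0': p3 → p1
  read '0': p1 → p0
p0 -> p0 -> p0 -> p0 -> p0 -> p3 -> p1 -> p0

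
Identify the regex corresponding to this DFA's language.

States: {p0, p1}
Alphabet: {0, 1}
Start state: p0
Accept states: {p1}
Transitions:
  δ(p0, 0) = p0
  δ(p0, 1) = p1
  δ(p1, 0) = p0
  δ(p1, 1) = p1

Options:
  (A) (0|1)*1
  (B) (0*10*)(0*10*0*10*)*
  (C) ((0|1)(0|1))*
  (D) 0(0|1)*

Check each option against the DFA on short strings; one disagreement eliminates an option:
  (A) (0|1)*1: agrees with the DFA on every string of length ≤ 6
  (B) (0*10*)(0*10*0*10*)*: on '10' the DFA goes p0 → p1 → p0 and rejects (p0 ∉ Accept), but the regex matches it → eliminate
  (C) ((0|1)(0|1))*: on ε the DFA stays in p0 and rejects (p0 ∉ Accept), but the regex matches it → eliminate
  (D) 0(0|1)*: on '0' the DFA goes p0 → p0 and rejects (p0 ∉ Accept), but the regex matches it → eliminate
Only (A) is consistent with the DFA.
(A) (0|1)*1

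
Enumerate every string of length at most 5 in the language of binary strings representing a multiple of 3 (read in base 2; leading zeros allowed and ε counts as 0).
ε, 0, 00, 11, 000, 011, 110, 0000, 0011, 0110, 1001, 1100, 1111, 00000, 00011, 00110, 01001, 01100, 01111, 10010, 10101, 11000, 11011, 11110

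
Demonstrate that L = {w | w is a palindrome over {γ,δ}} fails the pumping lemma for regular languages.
Assume L is regular with pumping length p. Idea: pumping the leading γ-block breaks the symmetry.
Choose s = γ^p δ γ^p (a palindrome of length 2p+1 ≥ p). By the pumping lemma, s = xyz with |xy| ≤ p, |y| > 0, so y = γ^k with k > 0 (xy lies entirely in the first γ^p). Then xy²z = γ^(p+k) δ γ^p, which is not a palindrome since p+k ≠ p.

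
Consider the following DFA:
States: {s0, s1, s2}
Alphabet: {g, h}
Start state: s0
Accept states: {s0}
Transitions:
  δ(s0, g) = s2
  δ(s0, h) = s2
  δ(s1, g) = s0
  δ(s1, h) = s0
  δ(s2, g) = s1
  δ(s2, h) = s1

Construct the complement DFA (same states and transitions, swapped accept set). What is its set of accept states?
Complement accept states = All states \ Original accept states
= {s0, s1, s2} \ {s0}
{s1, s2}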